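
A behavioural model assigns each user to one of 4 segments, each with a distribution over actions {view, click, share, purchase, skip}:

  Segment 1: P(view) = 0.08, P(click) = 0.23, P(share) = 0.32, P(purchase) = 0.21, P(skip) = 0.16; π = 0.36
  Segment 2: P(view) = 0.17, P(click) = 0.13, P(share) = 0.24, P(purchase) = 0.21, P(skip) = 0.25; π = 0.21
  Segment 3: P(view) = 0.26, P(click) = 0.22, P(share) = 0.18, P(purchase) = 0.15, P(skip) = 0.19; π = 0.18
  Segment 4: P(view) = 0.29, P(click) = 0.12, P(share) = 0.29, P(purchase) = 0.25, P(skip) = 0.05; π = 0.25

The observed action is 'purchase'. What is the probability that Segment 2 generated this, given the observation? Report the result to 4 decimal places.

Apply Bayes' rule: the posterior for each component is proportional to its prior times its likelihood at x.
Component likelihoods at x = 'purchase':
  p_1 = P(purchase | comp) = 0.21
  p_2 = P(purchase | comp) = 0.21
  p_3 = P(purchase | comp) = 0.15
  p_4 = P(purchase | comp) = 0.25
Unnormalised posteriors:
  π_1·p_1 = 0.36 × 0.21 = 0.0756
  π_2·p_2 = 0.21 × 0.21 = 0.0441
  π_3·p_3 = 0.18 × 0.15 = 0.027
  π_4·p_4 = 0.25 × 0.25 = 0.0625
Denominator: 0.0756 + 0.0441 + 0.027 + 0.0625 = 0.2092
So the posterior for Segment 2 is 0.0441 / 0.2092 ≈ 0.2108.

0.2108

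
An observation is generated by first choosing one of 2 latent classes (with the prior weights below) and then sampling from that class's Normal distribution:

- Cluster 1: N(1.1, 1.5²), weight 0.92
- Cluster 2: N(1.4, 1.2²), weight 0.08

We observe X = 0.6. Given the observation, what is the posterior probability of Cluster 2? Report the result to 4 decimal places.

The responsibility of component k is π_k f_k(x) divided by Σ_j π_j f_j(x).
Normal densities:
  p_1 = (1/(1.5·√(2π)))·exp(−(0.6−1.1)²/(2·1.5²)) = 0.265962·exp(-0.05556) = 0.251589
  p_2 = (1/(1.2·√(2π)))·exp(−(0.6−1.4)²/(2·1.2²)) = 0.332452·exp(-0.22222) = 0.266207
Prior × likelihood for each component:
  π_1·p_1 = 0.92 × 0.251589 = 0.231462
  π_2·p_2 = 0.08 × 0.266207 = 0.0212965
Denominator: 0.231462 + 0.0212965 = 0.252758
P(Cluster 2 | 0.6) ≈ 0.0843

0.0843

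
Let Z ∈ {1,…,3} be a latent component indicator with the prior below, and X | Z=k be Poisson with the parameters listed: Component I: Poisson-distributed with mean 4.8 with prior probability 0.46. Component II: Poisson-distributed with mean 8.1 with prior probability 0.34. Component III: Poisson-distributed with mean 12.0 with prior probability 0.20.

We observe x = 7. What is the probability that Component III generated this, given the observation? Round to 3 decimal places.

P(component k | x) = P(Z=k)·f_k(x) / marginal(x), where marginal(x) = Σ_j P(Z=j)·f_j(x).
Poisson probabilities:
  p_I = 0.0958616
  p_II = 0.137778
  p_III = 0.0436822
Prior × likelihood for each component:
  P(Z=I)·p_I = 0.46 × 0.0958616 = 0.0440963
  P(Z=II)·p_II = 0.34 × 0.137778 = 0.0468445
  P(Z=III)·p_III = 0.20 × 0.0436822 = 0.00873644
Denominator: 0.0440963 + 0.0468445 + 0.00873644 = 0.0996772
So the posterior for Component III is 0.00873644 / 0.0996772 ≈ 0.088.

0.088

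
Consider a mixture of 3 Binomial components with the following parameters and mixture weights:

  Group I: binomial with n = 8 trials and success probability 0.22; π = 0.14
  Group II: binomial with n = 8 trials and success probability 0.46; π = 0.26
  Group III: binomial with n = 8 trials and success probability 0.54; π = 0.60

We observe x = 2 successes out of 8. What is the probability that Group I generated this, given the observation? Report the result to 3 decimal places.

0.336

Apply Bayes' rule: the posterior for each component is proportional to its prior times its likelihood at x.
Component likelihoods at x = 2 successes out of 8:
  f_I = C(8,2)·0.22^2·0.78^6 = 28·0.0484·0.2252 = 0.30519
  f_II = C(8,2)·0.46^2·0.54^6 = 28·0.2116·0.0247949 = 0.146905
  f_III = C(8,2)·0.54^2·0.46^6 = 28·0.2916·0.0094743 = 0.0773557
Multiply by the mixture weights:
  π_I·f_I = 0.14 × 0.30519 = 0.0427267
  π_II·f_II = 0.26 × 0.146905 = 0.0381953
  π_III·f_III = 0.60 × 0.0773557 = 0.0464134
Sum: 0.0427267 + 0.0381953 + 0.0464134 = 0.127335
P(Group I | 2 successes out of 8) = 0.0427267 / 0.127335 ≈ 0.336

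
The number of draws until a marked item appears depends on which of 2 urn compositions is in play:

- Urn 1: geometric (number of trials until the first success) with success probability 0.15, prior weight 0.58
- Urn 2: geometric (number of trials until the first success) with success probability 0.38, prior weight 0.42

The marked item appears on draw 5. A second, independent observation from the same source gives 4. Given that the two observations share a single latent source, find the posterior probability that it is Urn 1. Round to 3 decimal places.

Posterior ∝ prior × likelihood, so P(k | x) ∝ π_k f_k(x); normalise over all components.
Since both observations come from the same component, the likelihood for component k is f_k(x₁)·f_k(x₂).
  L_1 = [0.0783009] × [0.0921187] = 0.00721298
  L_2 = [0.0561501] × [0.0905646] = 0.00508521
Weight by the priors:
  π_1·L_1 = 0.58 × 0.00721298 = 0.00418353
  π_2·L_2 = 0.42 × 0.00508521 = 0.00213579
Marginal: 0.00418353 + 0.00213579 = 0.00631932
Responsibility of Urn 1: 0.00418353 / 0.00631932 ≈ 0.662

0.662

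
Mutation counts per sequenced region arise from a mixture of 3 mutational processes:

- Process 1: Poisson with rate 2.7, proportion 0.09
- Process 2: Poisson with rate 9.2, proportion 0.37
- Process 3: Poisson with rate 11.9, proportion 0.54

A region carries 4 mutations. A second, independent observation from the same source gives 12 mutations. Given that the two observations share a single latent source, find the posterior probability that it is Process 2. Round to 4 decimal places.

Apply Bayes' rule: the posterior for each component is proportional to its prior times its likelihood at x.
Since both observations come from the same component, the likelihood for component k is f_k(x₁)·f_k(x₂).
  L_1 = [e^(−2.7)·2.7^4/4! = 0.148816] × [2.10588e-05] = 3.13388e-06
  L_2 = [e^(−9.2)·9.2^4/4! = 0.03016] × [0.0775546] = 0.00233904
  L_3 = [e^(−11.9)·11.9^4/4! = 0.00567378] × [0.11432] = 0.000648626
Prior × likelihood for each component:
  P(Z=1)·L_1 = 0.09 × 3.13388e-06 = 2.82049e-07
  P(Z=2)·L_2 = 0.37 × 0.00233904 = 0.000865447
  P(Z=3)·L_3 = 0.54 × 0.000648626 = 0.000350258
Evidence: 2.82049e-07 + 0.000865447 + 0.000350258 = 0.00121599
P(Process 2 | x₁,x₂) = 0.000865447 / 0.00121599 ≈ 0.7117

0.7117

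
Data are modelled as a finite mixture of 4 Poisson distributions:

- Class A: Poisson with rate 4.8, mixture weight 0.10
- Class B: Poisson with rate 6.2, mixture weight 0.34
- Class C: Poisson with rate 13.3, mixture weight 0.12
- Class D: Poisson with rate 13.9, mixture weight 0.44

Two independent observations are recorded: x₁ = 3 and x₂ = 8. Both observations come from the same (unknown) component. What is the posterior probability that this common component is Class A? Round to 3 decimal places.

Posterior ∝ prior × likelihood, so P(k | x) ∝ P(Z=k) f_k(x); normalise over all components.
Since both observations come from the same component, the likelihood for component k is f_k(x₁)·f_k(x₂).
  L_A = [0.151691] × [0.057517] = 0.00872479
  L_B = [0.0806117] × [0.109897] = 0.00885901
  L_C = [0.000656579] × [0.0406608] = 2.6697e-05
  L_D = [0.000411339] × [0.0317618] = 1.30649e-05
Prior × likelihood for each component:
  P(Z=A)·L_A = 0.10 × 0.00872479 = 0.000872479
  P(Z=B)·L_B = 0.34 × 0.00885901 = 0.00301206
  P(Z=C)·L_C = 0.12 × 2.6697e-05 = 3.20364e-06
  P(Z=D)·L_D = 0.44 × 1.30649e-05 = 5.74853e-06
Sum: 0.000872479 + 0.00301206 + 3.20364e-06 + 5.74853e-06 = 0.00389349
P(Class A | x₁,x₂) = 0.000872479 / 0.00389349 ≈ 0.224

0.224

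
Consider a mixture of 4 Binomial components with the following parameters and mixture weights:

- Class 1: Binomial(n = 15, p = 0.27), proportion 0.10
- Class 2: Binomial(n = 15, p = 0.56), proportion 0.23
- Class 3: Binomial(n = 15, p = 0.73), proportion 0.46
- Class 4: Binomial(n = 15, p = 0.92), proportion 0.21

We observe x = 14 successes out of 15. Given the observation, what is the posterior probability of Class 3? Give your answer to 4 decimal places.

0.2238

The responsibility of component k is w_k f_k(x) divided by Σ_j w_j f_j(x).
Component likelihoods at x = 14 successes out of 15:
  L_1 = C(15,14)·0.27^14·0.73^1 = 15·1.09419e-08·0.73 = 1.19814e-07
  L_2 = C(15,14)·0.56^14·0.44^1 = 15·0.000298286·0.44 = 0.00196869
  L_3 = C(15,14)·0.73^14·0.27^1 = 15·0.0122045·0.27 = 0.0494282
  L_4 = C(15,14)·0.92^14·0.08^1 = 15·0.311193·0.08 = 0.373431
Multiply by the mixture weights:
  w_1·L_1 = 0.10 × 1.19814e-07 = 1.19814e-08
  w_2·L_2 = 0.23 × 0.00196869 = 0.000452798
  w_3·L_3 = 0.46 × 0.0494282 = 0.022737
  w_4·L_4 = 0.21 × 0.373431 = 0.0784206
Denominator: 1.19814e-08 + 0.000452798 + 0.022737 + 0.0784206 = 0.10161
Responsibility of Class 3: 0.022737 / 0.10161 ≈ 0.2238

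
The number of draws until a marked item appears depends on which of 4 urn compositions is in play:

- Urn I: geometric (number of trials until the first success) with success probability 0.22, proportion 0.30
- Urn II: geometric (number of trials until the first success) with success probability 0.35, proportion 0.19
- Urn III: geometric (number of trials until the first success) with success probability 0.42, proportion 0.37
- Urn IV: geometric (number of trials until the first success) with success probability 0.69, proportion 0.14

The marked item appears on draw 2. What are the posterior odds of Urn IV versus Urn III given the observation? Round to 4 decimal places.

0.3322

Since P(k|x) ∝ π_k f_k(x), the posterior odds are π_i f_i(x) / (π_j f_j(x)).
Evaluate each component's likelihood at the observed value:
  L_I = 0.22·(1−0.22)^1 = 0.22·0.78 = 0.1716
  L_II = 0.35·(1−0.35)^1 = 0.35·0.65 = 0.2275
  L_III = 0.42·(1−0.42)^1 = 0.42·0.58 = 0.2436
  L_IV = 0.69·(1−0.69)^1 = 0.69·0.31 = 0.2139
Posterior odds = (π_IV·L_IV) / (π_III·L_III) = (0.14·0.2139) / (0.37·0.2436) = 0.029946 / 0.090132 ≈ 0.3322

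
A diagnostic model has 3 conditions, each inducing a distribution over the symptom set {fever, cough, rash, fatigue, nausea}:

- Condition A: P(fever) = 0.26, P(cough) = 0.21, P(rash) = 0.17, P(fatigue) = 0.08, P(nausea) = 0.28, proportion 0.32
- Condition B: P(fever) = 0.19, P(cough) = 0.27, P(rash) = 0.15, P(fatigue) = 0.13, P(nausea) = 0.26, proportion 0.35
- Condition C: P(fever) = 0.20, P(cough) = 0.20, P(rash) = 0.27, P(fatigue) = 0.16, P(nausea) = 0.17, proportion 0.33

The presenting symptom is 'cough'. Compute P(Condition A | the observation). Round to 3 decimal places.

By Bayes' theorem, P(k | x) = π_k f_k(x) / Σ_j π_j f_j(x).
Categorical probabilities:
  f_A = 0.21
  f_B = 0.27
  f_C = 0.2
Prior × likelihood for each component:
  π_A·f_A = 0.32 × 0.21 = 0.0672
  π_B·f_B = 0.35 × 0.27 = 0.0945
  π_C·f_C = 0.33 × 0.2 = 0.066
Denominator: 0.0672 + 0.0945 + 0.066 = 0.2277
P(Condition A | data) = 0.0672 / 0.2277 ≈ 0.295

0.295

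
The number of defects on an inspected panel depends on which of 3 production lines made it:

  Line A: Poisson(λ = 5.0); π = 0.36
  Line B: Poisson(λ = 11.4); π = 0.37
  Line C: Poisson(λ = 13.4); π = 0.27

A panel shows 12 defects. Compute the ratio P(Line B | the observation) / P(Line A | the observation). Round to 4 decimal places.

33.7002

The posterior odds equal the prior odds times the likelihood ratio: (π_i/π_j)·(f_i(x)/f_j(x)).
Component likelihoods at x = 12 defects:
  L_A = e^(−5.0)·5.0^12/12! = 0.00343424
  L_B = e^(−11.4)·11.4^12/12! = 0.112607
  L_C = e^(−13.4)·13.4^12/12! = 0.106017
0.0416645 / 0.00123633 ≈ 33.7002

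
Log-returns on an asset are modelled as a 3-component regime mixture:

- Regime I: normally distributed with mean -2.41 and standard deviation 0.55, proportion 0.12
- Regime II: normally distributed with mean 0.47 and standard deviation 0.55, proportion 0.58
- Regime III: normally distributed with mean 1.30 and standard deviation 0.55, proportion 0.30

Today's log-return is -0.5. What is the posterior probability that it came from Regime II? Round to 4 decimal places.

0.9863

By Bayes' theorem, P(k | x) = w_k f_k(x) / Σ_j w_j f_j(x).
Normal densities:
  L_I = (1/(0.55·√(2π)))·exp(−(-0.5−-2.41)²/(2·0.55²)) = 0.725350·exp(-6.02992) = 0.00174497
  L_II = (1/(0.55·√(2π)))·exp(−(-0.5−0.47)²/(2·0.55²)) = 0.725350·exp(-1.55521) = 0.153154
  L_III = (1/(0.55·√(2π)))·exp(−(-0.5−1.30)²/(2·0.55²)) = 0.725350·exp(-5.35537) = 0.00342562
Weight by the priors:
  w_I·L_I = 0.12 × 0.00174497 = 0.000209396
  w_II·L_II = 0.58 × 0.153154 = 0.0888296
  w_III·L_III = 0.30 × 0.00342562 = 0.00102769
Evidence: 0.000209396 + 0.0888296 + 0.00102769 = 0.0900667
P(Regime II | the observation) = 0.0888296 / 0.0900667 ≈ 0.9863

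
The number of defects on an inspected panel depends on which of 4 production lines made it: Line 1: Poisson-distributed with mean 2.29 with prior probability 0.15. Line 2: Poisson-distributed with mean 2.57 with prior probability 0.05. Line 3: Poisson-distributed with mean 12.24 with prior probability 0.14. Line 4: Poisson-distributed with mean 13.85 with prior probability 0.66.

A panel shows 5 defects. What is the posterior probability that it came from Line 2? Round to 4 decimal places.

The responsibility of component k is π_k f_k(x) divided by Σ_j π_j f_j(x).
Component likelihoods at x = 5 defects:
  p_1 = 0.0531449
  p_2 = 0.0715068
  p_3 = 0.0110653
  p_4 = 0.00410288
Weight by the priors:
  π_1·p_1 = 0.15 × 0.0531449 = 0.00797174
  π_2·p_2 = 0.05 × 0.0715068 = 0.00357534
  π_3·p_3 = 0.14 × 0.0110653 = 0.00154914
  π_4·p_4 = 0.66 × 0.00410288 = 0.0027079
Evidence: 0.00797174 + 0.00357534 + 0.00154914 + 0.0027079 = 0.0158041
So the posterior for Line 2 is 0.00357534 / 0.0158041 ≈ 0.2262.

0.2262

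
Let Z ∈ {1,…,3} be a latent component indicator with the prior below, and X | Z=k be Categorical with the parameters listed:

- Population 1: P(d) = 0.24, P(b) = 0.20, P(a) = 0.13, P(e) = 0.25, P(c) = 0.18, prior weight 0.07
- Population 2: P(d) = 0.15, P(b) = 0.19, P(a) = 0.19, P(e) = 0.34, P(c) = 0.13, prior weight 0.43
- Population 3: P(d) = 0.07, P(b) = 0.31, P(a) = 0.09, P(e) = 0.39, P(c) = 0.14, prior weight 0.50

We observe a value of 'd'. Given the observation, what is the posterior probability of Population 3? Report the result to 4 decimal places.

The responsibility of component k is π_k f_k(x) divided by Σ_j π_j f_j(x).
Component likelihoods at x = 'd':
  p_1 = 0.24
  p_2 = 0.15
  p_3 = 0.07
Weight by the priors:
  π_1·p_1 = 0.07 × 0.24 = 0.0168
  π_2·p_2 = 0.43 × 0.15 = 0.0645
  π_3·p_3 = 0.50 × 0.07 = 0.035
Denominator: 0.0168 + 0.0645 + 0.035 = 0.1163
P(Population 3 | x) ≈ 0.3009

0.3009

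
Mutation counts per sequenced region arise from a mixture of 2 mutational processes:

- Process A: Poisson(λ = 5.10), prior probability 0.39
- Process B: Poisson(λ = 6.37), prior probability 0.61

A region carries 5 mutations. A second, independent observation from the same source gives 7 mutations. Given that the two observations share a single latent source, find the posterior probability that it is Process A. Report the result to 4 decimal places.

By Bayes' theorem, P(k | x) = π_k f_k(x) / Σ_j π_j f_j(x).
Since both observations come from the same component, the likelihood for component k is f_k(x₁)·f_k(x₂).
  L_A = [0.175294] × [0.108557] = 0.0190295
  L_B = [0.149644] × [0.144574] = 0.0216346
Prior × likelihood for each component:
  π_A·L_A = 0.39 × 0.0190295 = 0.00742149
  π_B·L_B = 0.61 × 0.0216346 = 0.0131971
Marginal: 0.00742149 + 0.0131971 = 0.0206186
P(Process A | x₁,x₂) = 0.00742149 / 0.0206186 ≈ 0.3599

0.3599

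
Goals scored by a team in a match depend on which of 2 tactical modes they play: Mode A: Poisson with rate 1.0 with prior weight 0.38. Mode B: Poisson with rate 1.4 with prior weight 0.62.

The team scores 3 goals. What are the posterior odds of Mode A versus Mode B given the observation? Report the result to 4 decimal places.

Posterior odds = (π_i f_i(x)) / (π_j f_j(x)); the normalising sum cancels.
Evaluate each component's likelihood at the observed value:
  p_A = e^(−1.0)·1.0^3/3! = 0.0613132
  p_B = e^(−1.4)·1.4^3/3! = 0.112777
0.023299 / 0.0699217 ≈ 0.3332

0.3332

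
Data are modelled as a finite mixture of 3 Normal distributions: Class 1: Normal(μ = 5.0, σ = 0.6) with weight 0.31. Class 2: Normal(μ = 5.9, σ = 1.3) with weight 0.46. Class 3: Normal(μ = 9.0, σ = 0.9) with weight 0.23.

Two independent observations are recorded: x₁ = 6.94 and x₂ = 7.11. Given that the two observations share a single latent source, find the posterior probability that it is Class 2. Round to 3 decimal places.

By Bayes' theorem, P(k | x) = w_k f_k(x) / Σ_j w_j f_j(x).
Since both observations come from the same component, the likelihood for component k is f_k(x₁)·f_k(x₂).
  f_1 = [0.00356948] × [0.00137186] = 4.89684e-06
  f_2 = [0.22284] × [0.198996] = 0.0443443
  f_3 = [0.0322872] × [0.0488707] = 0.0015779
Prior × likelihood for each component:
  w_1·f_1 = 0.31 × 4.89684e-06 = 1.51802e-06
  w_2·f_2 = 0.46 × 0.0443443 = 0.0203984
  w_3·f_3 = 0.23 × 0.0015779 = 0.000362916
Normaliser: 1.51802e-06 + 0.0203984 + 0.000362916 = 0.0207628
P(Class 2 | data) = 0.0203984 / 0.0207628 ≈ 0.982

0.982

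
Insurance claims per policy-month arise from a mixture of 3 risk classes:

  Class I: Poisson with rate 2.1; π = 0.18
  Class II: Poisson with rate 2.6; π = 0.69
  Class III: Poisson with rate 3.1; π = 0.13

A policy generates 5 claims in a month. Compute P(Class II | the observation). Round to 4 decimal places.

Posterior ∝ prior × likelihood, so P(k | x) ∝ P(Z=k) f_k(x); normalise over all components.
Evaluate each component's likelihood at the observed value:
  L_I = 0.041677
  L_II = 0.0735394
  L_III = 0.107477
Weight by the priors:
  P(Z=I)·L_I = 0.18 × 0.041677 = 0.00750187
  P(Z=II)·L_II = 0.69 × 0.0735394 = 0.0507422
  P(Z=III)·L_III = 0.13 × 0.107477 = 0.013972
Normaliser: 0.00750187 + 0.0507422 + 0.013972 = 0.072216
P(Class II | data) ≈ 0.7026

0.7026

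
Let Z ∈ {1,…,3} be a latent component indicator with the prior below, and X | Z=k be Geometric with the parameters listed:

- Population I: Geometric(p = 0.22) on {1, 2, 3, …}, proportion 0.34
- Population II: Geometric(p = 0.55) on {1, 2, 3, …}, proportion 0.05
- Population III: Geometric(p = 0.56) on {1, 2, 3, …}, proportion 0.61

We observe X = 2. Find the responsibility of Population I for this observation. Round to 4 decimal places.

0.2640

The responsibility of component k is P(Z=k) f_k(x) divided by Σ_j P(Z=j) f_j(x).
Geometric probabilities:
  p_I = 0.22·(1−0.22)^1 = 0.22·0.78 = 0.1716
  p_II = 0.55·(1−0.55)^1 = 0.55·0.45 = 0.2475
  p_III = 0.56·(1−0.56)^1 = 0.56·0.44 = 0.2464
Weight by the priors:
  P(Z=I)·p_I = 0.34 × 0.1716 = 0.058344
  P(Z=II)·p_II = 0.05 × 0.2475 = 0.012375
  P(Z=III)·p_III = 0.61 × 0.2464 = 0.150304
Denominator: 0.058344 + 0.012375 + 0.150304 = 0.221023
P(Population I | data) ≈ 0.2640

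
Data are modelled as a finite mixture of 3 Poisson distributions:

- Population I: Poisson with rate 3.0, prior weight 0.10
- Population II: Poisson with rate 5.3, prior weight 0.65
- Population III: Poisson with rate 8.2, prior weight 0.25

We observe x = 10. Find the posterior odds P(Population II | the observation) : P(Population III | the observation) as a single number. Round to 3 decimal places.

0.601

Only the two components matter; the odds are (w_i f_i(x)) / (w_j f_j(x)).
Poisson probabilities:
  L_I = e^(−3.0)·3.0^10/10! = 0.000810151
  L_II = e^(−5.3)·5.3^10/10! = 0.0240566
  L_III = e^(−8.2)·8.2^10/10! = 0.104031
Posterior odds = (w_II·L_II) / (w_III·L_III) = (0.65·0.0240566) / (0.25·0.104031) = 0.0156368 / 0.0260076 ≈ 0.601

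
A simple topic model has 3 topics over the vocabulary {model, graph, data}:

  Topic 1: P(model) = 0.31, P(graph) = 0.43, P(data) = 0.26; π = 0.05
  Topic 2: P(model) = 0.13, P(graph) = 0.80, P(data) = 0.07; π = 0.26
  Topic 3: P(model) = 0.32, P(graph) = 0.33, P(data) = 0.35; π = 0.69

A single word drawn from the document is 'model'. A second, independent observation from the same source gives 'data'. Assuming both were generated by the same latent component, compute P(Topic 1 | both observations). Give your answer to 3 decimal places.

The responsibility of component k is π_k f_k(x) divided by Σ_j π_j f_j(x).
Since both observations come from the same component, the likelihood for component k is f_k(x₁)·f_k(x₂).
  p_1 = [0.31] × [0.26] = 0.0806
  p_2 = [0.13] × [0.07] = 0.0091
  p_3 = [0.32] × [0.35] = 0.112
Unnormalised posteriors:
  π_1·p_1 = 0.05 × 0.0806 = 0.00403
  π_2·p_2 = 0.26 × 0.0091 = 0.002366
  π_3·p_3 = 0.69 × 0.112 = 0.07728
Sum: 0.00403 + 0.002366 + 0.07728 = 0.083676
Responsibility of Topic 1: 0.00403 / 0.083676 ≈ 0.048

0.048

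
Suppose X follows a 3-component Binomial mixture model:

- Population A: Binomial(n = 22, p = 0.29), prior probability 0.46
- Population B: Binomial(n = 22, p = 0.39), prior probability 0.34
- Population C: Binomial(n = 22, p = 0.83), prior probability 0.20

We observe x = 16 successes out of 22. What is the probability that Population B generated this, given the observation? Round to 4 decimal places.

Posterior ∝ prior × likelihood, so P(k | x) ∝ π_k f_k(x); normalise over all components.
Evaluate each component's likelihood at the observed value:
  f_A = C(22,16)·0.29^16·0.71^6 = 74613·2.50246e-09·0.1281 = 2.39184e-05
  f_B = C(22,16)·0.39^16·0.61^6 = 74613·2.8644e-07·0.0515204 = 0.0011011
  f_C = C(22,16)·0.83^16·0.17^6 = 74613·0.0507282·2.41376e-05 = 0.0913603
Weight by the priors:
  π_A·f_A = 0.46 × 2.39184e-05 = 1.10025e-05
  π_B·f_B = 0.34 × 0.0011011 = 0.000374374
  π_C·f_C = 0.20 × 0.0913603 = 0.0182721
Sum: 1.10025e-05 + 0.000374374 + 0.0182721 = 0.0186574
P(Population B | 16 successes out of 22) ≈ 0.0201

0.0201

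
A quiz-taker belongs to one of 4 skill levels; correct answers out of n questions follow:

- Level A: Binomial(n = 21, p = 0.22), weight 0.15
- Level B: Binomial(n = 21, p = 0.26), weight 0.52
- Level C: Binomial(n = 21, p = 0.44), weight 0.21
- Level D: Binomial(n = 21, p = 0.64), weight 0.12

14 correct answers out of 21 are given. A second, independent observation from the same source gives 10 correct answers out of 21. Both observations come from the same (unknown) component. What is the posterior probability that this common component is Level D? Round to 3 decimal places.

Apply Bayes' rule: the posterior for each component is proportional to its prior times its likelihood at x.
Since both observations come from the same component, the likelihood for component k is f_k(x₁)·f_k(x₂).
  L_A = [C(21,14)·0.22^14·0.78^7 = 116280·6.22182e-10·0.175656 = 1.27082e-05] × [0.00609106] = 7.74065e-08
  L_B = [C(21,14)·0.26^14·0.74^7 = 116280·6.451e-09·0.121513 = 9.11494e-05] × [0.0181429] = 1.65372e-06
  L_C = [C(21,14)·0.44^14·0.56^7 = 116280·1.01938e-05·0.0172709 = 0.0204719] × [0.162937] = 0.00333564
  L_D = [C(21,14)·0.64^14·0.36^7 = 116280·0.00193428·0.000783642 = 0.176255] × [0.0535245] = 0.00943397
Unnormalised posteriors:
  w_A·L_A = 0.15 × 7.74065e-08 = 1.1611e-08
  w_B·L_B = 0.52 × 1.65372e-06 = 8.59933e-07
  w_C·L_C = 0.21 × 0.00333564 = 0.000700484
  w_D·L_D = 0.12 × 0.00943397 = 0.00113208
Evidence: 1.1611e-08 + 8.59933e-07 + 0.000700484 + 0.00113208 = 0.00183343
P(Level D | x) ≈ 0.617

0.617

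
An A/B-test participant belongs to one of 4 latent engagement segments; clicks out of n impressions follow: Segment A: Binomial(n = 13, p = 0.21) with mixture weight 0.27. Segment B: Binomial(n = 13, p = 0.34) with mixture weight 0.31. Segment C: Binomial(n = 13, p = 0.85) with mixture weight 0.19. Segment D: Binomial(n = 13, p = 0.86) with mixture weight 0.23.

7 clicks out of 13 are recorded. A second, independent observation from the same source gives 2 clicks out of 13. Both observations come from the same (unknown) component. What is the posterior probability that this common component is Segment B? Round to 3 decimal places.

0.805

By Bayes' theorem, P(k | x) = P(Z=k) f_k(x) / Σ_j P(Z=j) f_j(x).
Since both observations come from the same component, the likelihood for component k is f_k(x₁)·f_k(x₂).
  f_A = [0.00751303] × [0.257295] = 0.00193306
  f_B = [0.0744961] × [0.0933331] = 0.00695295
  f_C = [0.0062661] × [4.87457e-08] = 3.05445e-10
  f_D = [0.00449547] × [2.33615e-08] = 1.05021e-10
Multiply by the mixture weights:
  P(Z=A)·f_A = 0.27 × 0.00193306 = 0.000521927
  P(Z=B)·f_B = 0.31 × 0.00695295 = 0.00215541
  P(Z=C)·f_C = 0.19 × 3.05445e-10 = 5.80346e-11
  P(Z=D)·f_D = 0.23 × 1.05021e-10 = 2.41547e-11
Marginal: 0.000521927 + 0.00215541 + 5.80346e-11 + 2.41547e-11 = 0.00267734
So the posterior for Segment B is 0.00215541 / 0.00267734 ≈ 0.805.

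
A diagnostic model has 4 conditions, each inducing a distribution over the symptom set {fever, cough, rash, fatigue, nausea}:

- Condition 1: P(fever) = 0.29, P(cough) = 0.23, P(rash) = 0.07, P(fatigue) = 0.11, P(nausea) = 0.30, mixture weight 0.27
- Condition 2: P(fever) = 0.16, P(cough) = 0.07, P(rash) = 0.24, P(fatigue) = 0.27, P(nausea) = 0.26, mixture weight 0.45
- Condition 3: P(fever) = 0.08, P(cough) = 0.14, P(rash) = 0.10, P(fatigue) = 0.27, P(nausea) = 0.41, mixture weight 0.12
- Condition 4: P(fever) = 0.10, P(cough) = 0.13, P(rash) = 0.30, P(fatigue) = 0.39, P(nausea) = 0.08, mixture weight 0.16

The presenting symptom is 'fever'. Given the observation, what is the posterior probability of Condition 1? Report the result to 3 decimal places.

0.445

P(component k | x) = π_k·f_k(x) / marginal(x), where marginal(x) = Σ_j π_j·f_j(x).
Component likelihoods at x = 'fever':
  p_1 = P(fever | comp) = 0.29
  p_2 = P(fever | comp) = 0.16
  p_3 = P(fever | comp) = 0.08
  p_4 = P(fever | comp) = 0.10
Unnormalised posteriors:
  π_1·p_1 = 0.27 × 0.29 = 0.0783
  π_2·p_2 = 0.45 × 0.16 = 0.072
  π_3·p_3 = 0.12 × 0.08 = 0.0096
  π_4·p_4 = 0.16 × 0.1 = 0.016
Denominator: 0.0783 + 0.072 + 0.0096 + 0.016 = 0.1759
P(Condition 1 | the observation) ≈ 0.445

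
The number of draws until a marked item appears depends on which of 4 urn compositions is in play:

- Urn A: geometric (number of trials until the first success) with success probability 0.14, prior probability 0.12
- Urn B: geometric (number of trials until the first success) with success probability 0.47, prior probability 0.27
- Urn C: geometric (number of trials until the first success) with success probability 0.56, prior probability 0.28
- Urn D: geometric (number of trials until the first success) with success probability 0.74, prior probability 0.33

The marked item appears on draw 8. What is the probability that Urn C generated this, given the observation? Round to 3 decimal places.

Apply Bayes' rule: the posterior for each component is proportional to its prior times its likelihood at x.
Component likelihoods at x = 8:
  L_A = 0.14·(1−0.14)^7 = 0.14·0.347928 = 0.0487099
  L_B = 0.47·(1−0.47)^7 = 0.47·0.0117471 = 0.00552114
  L_C = 0.56·(1−0.56)^7 = 0.56·0.00319278 = 0.00178796
  L_D = 0.74·(1−0.74)^7 = 0.74·8.03181e-05 = 5.94354e-05
Unnormalised posteriors:
  w_A·L_A = 0.12 × 0.0487099 = 0.00584519
  w_B·L_B = 0.27 × 0.00552114 = 0.00149071
  w_C·L_C = 0.28 × 0.00178796 = 0.000500628
  w_D·L_D = 0.33 × 5.94354e-05 = 1.96137e-05
Marginal: 0.00584519 + 0.00149071 + 0.000500628 + 1.96137e-05 = 0.00785614
P(Urn C | the observation) ≈ 0.064

0.064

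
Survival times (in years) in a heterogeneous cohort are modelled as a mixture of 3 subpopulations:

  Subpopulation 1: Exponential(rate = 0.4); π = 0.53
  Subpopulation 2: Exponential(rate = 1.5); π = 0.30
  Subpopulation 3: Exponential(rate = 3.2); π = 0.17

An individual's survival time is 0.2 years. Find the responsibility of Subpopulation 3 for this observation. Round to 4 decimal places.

0.3516

The responsibility of component k is P(Z=k) f_k(x) divided by Σ_j P(Z=j) f_j(x).
Component likelihoods at x = 0.2 years:
  p_1 = 0.4·e^(−0.4·0.2) = 0.4·e^(−0.0800) = 0.369247
  p_2 = 1.5·e^(−1.5·0.2) = 1.5·e^(−0.3000) = 1.11123
  p_3 = 3.2·e^(−3.2·0.2) = 3.2·e^(−0.6400) = 1.68734
Prior × likelihood for each component:
  P(Z=1)·p_1 = 0.53 × 0.369247 = 0.195701
  P(Z=2)·p_2 = 0.30 × 1.11123 = 0.333368
  P(Z=3)·p_3 = 0.17 × 1.68734 = 0.286847
Marginal: 0.195701 + 0.333368 + 0.286847 = 0.815916
P(Subpopulation 3 | the observation) ≈ 0.3516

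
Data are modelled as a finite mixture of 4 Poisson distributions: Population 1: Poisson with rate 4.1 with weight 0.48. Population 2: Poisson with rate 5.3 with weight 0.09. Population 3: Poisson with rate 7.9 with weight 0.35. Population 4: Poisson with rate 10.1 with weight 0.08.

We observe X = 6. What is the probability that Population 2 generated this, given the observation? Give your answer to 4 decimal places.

Apply Bayes' rule: the posterior for each component is proportional to its prior times its likelihood at x.
Poisson probabilities:
  p_1 = 0.109336
  p_2 = 0.15366
  p_3 = 0.125171
  p_4 = 0.060565
Multiply by the mixture weights:
  w_1·p_1 = 0.48 × 0.109336 = 0.0524813
  w_2·p_2 = 0.09 × 0.15366 = 0.0138294
  w_3·p_3 = 0.35 × 0.125171 = 0.0438098
  w_4·p_4 = 0.08 × 0.060565 = 0.0048452
Normaliser: 0.0524813 + 0.0138294 + 0.0438098 + 0.0048452 = 0.114966
P(Population 2 | 6) = 0.0138294 / 0.114966 ≈ 0.1203

0.1203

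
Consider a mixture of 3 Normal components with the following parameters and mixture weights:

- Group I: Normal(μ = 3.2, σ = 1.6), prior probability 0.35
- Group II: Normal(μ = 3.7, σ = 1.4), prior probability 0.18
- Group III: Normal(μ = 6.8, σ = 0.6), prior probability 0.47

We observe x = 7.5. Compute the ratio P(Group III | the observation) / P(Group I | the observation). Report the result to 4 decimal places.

The posterior odds equal the prior odds times the likelihood ratio: (P(Z=i)/P(Z=j))·(f_i(x)/f_j(x)).
Evaluate each component's likelihood at the observed value:
  f_I = (1/(1.6·√(2π)))·exp(−(7.5−3.2)²/(2·1.6²)) = 0.249339·exp(-3.61133) = 0.00673613
  f_II = (1/(1.4·√(2π)))·exp(−(7.5−3.7)²/(2·1.4²)) = 0.284959·exp(-3.68367) = 0.00716115
  f_III = (1/(0.6·√(2π)))·exp(−(7.5−6.8)²/(2·0.6²)) = 0.664904·exp(-0.68056) = 0.336664
0.158232 / 0.00235764 ≈ 67.1146

67.1146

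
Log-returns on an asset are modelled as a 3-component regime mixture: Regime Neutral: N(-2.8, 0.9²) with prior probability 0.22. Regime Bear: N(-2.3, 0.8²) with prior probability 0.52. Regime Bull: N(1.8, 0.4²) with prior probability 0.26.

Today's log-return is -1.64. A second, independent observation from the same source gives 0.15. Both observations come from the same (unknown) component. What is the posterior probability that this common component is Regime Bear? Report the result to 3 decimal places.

0.906

P(component k | x) = π_k·f_k(x) / marginal(x), where marginal(x) = Σ_j π_j·f_j(x).
Since both observations come from the same component, the likelihood for component k is f_k(x₁)·f_k(x₂).
  f_Neutral = [(1/(0.9·√(2π)))·exp(−(-1.64−-2.8)²/(2·0.9²)) = 0.443269·exp(-0.83062) = 0.193168] × [0.00205909] = 0.00039775
  f_Bear = [(1/(0.8·√(2π)))·exp(−(-1.64−-2.3)²/(2·0.8²)) = 0.498678·exp(-0.34031) = 0.354833] × [0.0045837] = 0.00162645
  f_Bull = [(1/(0.4·√(2π)))·exp(−(-1.64−1.8)²/(2·0.4²)) = 0.997356·exp(-36.98000) = 8.68241e-17] × [0.000201351] = 1.74821e-20
Prior × likelihood for each component:
  π_Neutral·f_Neutral = 0.22 × 0.00039775 = 8.7505e-05
  π_Bear·f_Bear = 0.52 × 0.00162645 = 0.000845754
  π_Bull·f_Bull = 0.26 × 1.74821e-20 = 4.54535e-21
Evidence: 8.7505e-05 + 0.000845754 + 4.54535e-21 = 0.000933259
Responsibility of Regime Bear: 0.000845754 / 0.000933259 ≈ 0.906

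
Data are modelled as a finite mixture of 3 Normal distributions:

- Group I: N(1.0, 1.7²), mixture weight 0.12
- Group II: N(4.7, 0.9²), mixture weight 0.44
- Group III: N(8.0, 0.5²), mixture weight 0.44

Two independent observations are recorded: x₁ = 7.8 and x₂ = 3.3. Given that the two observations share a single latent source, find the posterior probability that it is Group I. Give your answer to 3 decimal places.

P(component k | x) = π_k·f_k(x) / marginal(x), where marginal(x) = Σ_j π_j·f_j(x).
Since both observations come from the same component, the likelihood for component k is f_k(x₁)·f_k(x₂).
  L_I = [(1/(1.7·√(2π)))·exp(−(7.8−1.0)²/(2·1.7²)) = 0.234672·exp(-8.00000) = 7.87237e-05] × [0.0939689] = 7.39757e-06
  L_II = [(1/(0.9·√(2π)))·exp(−(7.8−4.7)²/(2·0.9²)) = 0.443269·exp(-5.93210) = 0.00117595] × [0.132198] = 0.000155459
  L_III = [(1/(0.5·√(2π)))·exp(−(7.8−8.0)²/(2·0.5²)) = 0.797885·exp(-0.08000) = 0.73654] × [5.18573e-20] = 3.8195e-20
Multiply by the mixture weights:
  π_I·L_I = 0.12 × 7.39757e-06 = 8.87709e-07
  π_II·L_II = 0.44 × 0.000155459 = 6.84018e-05
  π_III·L_III = 0.44 × 3.8195e-20 = 1.68058e-20
Marginal: 8.87709e-07 + 6.84018e-05 + 1.68058e-20 = 6.92895e-05
P(Group I | x) = 8.87709e-07 / 6.92895e-05 ≈ 0.013

0.013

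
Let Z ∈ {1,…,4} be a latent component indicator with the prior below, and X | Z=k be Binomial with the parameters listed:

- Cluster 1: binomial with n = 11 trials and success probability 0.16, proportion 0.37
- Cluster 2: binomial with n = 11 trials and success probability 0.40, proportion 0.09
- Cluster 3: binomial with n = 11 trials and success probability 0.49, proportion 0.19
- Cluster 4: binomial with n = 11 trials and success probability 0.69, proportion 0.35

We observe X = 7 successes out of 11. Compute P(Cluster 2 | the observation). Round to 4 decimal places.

Apply Bayes' rule: the posterior for each component is proportional to its prior times its likelihood at x.
Evaluate each component's likelihood at the observed value:
  L_1 = 0.000441033
  L_2 = 0.0700711
  L_3 = 0.151414
  L_4 = 0.226936
Unnormalised posteriors:
  P(Z=1)·L_1 = 0.37 × 0.000441033 = 0.000163182
  P(Z=2)·L_2 = 0.09 × 0.0700711 = 0.0063064
  P(Z=3)·L_3 = 0.19 × 0.151414 = 0.0287687
  P(Z=4)·L_4 = 0.35 × 0.226936 = 0.0794278
Sum: 0.000163182 + 0.0063064 + 0.0287687 + 0.0794278 = 0.114666
Responsibility of Cluster 2: 0.0063064 / 0.114666 ≈ 0.0550

0.0550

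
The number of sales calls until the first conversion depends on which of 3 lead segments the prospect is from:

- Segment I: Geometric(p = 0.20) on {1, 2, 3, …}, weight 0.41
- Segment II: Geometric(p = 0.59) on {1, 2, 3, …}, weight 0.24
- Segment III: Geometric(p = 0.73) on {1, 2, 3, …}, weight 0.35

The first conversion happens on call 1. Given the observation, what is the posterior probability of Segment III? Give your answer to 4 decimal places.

P(component k | x) = π_k·f_k(x) / marginal(x), where marginal(x) = Σ_j π_j·f_j(x).
Component likelihoods at x = 1:
  f_I = 0.2
  f_II = 0.59
  f_III = 0.73
Weight by the priors:
  π_I·f_I = 0.41 × 0.2 = 0.082
  π_II·f_II = 0.24 × 0.59 = 0.1416
  π_III·f_III = 0.35 × 0.73 = 0.2555
Denominator: 0.082 + 0.1416 + 0.2555 = 0.4791
So the posterior for Segment III is 0.2555 / 0.4791 ≈ 0.5333.

0.5333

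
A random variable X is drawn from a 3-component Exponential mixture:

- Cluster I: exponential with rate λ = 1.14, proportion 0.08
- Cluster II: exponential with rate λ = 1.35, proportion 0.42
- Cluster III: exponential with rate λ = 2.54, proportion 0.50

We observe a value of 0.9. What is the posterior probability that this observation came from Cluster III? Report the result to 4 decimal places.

0.3912

By Bayes' theorem, P(k | x) = π_k f_k(x) / Σ_j π_j f_j(x).
Evaluate each component's likelihood at the observed value:
  f_I = 1.14·e^(−1.14·0.9) = 1.14·e^(−1.0260) = 0.408619
  f_II = 1.35·e^(−1.35·0.9) = 1.35·e^(−1.2150) = 0.400559
  f_III = 2.54·e^(−2.54·0.9) = 2.54·e^(−2.2860) = 0.258248
Weight by the priors:
  π_I·f_I = 0.08 × 0.408619 = 0.0326895
  π_II·f_II = 0.42 × 0.400559 = 0.168235
  π_III·f_III = 0.50 × 0.258248 = 0.129124
Denominator: 0.0326895 + 0.168235 + 0.129124 = 0.330048
P(Cluster III | x) = 0.129124 / 0.330048 ≈ 0.3912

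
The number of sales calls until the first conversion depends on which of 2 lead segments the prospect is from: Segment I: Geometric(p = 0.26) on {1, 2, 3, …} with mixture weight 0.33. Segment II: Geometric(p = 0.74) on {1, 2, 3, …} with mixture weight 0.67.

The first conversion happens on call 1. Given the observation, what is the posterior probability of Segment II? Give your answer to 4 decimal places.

0.8525

By Bayes' theorem, P(k | x) = w_k f_k(x) / Σ_j w_j f_j(x).
Evaluate each component's likelihood at the observed value:
  f_I = 0.26·(1−0.26)^0 = 0.26·1 = 0.26
  f_II = 0.74·(1−0.74)^0 = 0.74·1 = 0.74
Unnormalised posteriors:
  w_I·f_I = 0.33 × 0.26 = 0.0858
  w_II·f_II = 0.67 × 0.74 = 0.4958
Evidence: 0.0858 + 0.4958 = 0.5816
So the posterior for Segment II is 0.4958 / 0.5816 ≈ 0.8525.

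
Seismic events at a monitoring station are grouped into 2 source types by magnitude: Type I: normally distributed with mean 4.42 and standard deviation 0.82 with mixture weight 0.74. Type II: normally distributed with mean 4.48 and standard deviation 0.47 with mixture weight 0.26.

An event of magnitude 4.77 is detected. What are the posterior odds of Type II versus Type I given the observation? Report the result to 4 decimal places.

The posterior odds equal the prior odds times the likelihood ratio: (w_i/w_j)·(f_i(x)/f_j(x)).
Component likelihoods at x = 4.77:
  L_I = 0.444156
  L_II = 0.701683
0.182438 / 0.328676 ≈ 0.5551

0.5551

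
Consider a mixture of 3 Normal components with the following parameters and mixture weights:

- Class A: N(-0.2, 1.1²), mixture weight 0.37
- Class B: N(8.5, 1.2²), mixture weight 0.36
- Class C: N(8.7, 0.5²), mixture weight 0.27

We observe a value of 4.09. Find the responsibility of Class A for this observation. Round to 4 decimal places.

0.3235

By Bayes' theorem, P(k | x) = π_k f_k(x) / Σ_j π_j f_j(x).
Evaluate each component's likelihood at the observed value:
  L_A = (1/(1.1·√(2π)))·exp(−(4.09−-0.2)²/(2·1.1²)) = 0.362675·exp(-7.60500) = 0.000180596
  L_B = (1/(1.2·√(2π)))·exp(−(4.09−8.5)²/(2·1.2²)) = 0.332452·exp(-6.75281) = 0.000388168
  L_C = (1/(0.5·√(2π)))·exp(−(4.09−8.7)²/(2·0.5²)) = 0.797885·exp(-42.50420) = 2.77077e-19
Multiply by the mixture weights:
  π_A·L_A = 0.37 × 0.000180596 = 6.68205e-05
  π_B·L_B = 0.36 × 0.000388168 = 0.00013974
  π_C·L_C = 0.27 × 2.77077e-19 = 7.48108e-20
Normaliser: 6.68205e-05 + 0.00013974 + 7.48108e-20 = 0.000206561
Responsibility of Class A: 6.68205e-05 / 0.000206561 ≈ 0.3235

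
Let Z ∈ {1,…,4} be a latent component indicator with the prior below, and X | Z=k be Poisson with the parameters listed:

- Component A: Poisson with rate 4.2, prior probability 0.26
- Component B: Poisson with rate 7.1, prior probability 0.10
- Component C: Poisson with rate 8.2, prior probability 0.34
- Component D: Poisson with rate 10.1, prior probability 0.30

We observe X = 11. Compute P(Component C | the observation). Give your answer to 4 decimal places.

By Bayes' theorem, P(k | x) = π_k f_k(x) / Σ_j π_j f_j(x).
Poisson probabilities:
  f_A = e^(−4.2)·4.2^11/11! = 0.00269494
  f_B = e^(−7.1)·7.1^11/11! = 0.0477744
  f_C = e^(−8.2)·8.2^11/11! = 0.07755
  f_D = e^(−10.1)·10.1^11/11! = 0.114817
Weight by the priors:
  π_A·f_A = 0.26 × 0.00269494 = 0.000700685
  π_B·f_B = 0.10 × 0.0477744 = 0.00477744
  π_C·f_C = 0.34 × 0.07755 = 0.026367
  π_D·f_D = 0.30 × 0.114817 = 0.034445
Sum: 0.000700685 + 0.00477744 + 0.026367 + 0.034445 = 0.0662901
P(Component C | 11) ≈ 0.3978

0.3978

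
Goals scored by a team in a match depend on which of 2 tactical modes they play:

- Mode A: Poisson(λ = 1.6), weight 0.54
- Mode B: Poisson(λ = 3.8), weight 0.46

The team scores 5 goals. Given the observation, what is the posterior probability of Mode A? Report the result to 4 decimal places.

The responsibility of component k is π_k f_k(x) divided by Σ_j π_j f_j(x).
Component likelihoods at x = 5 goals:
  L_A = 0.017642
  L_B = 0.147713
Weight by the priors:
  π_A·L_A = 0.54 × 0.017642 = 0.00952667
  π_B·L_B = 0.46 × 0.147713 = 0.0679478
Sum: 0.00952667 + 0.0679478 = 0.0774745
So the posterior for Mode A is 0.00952667 / 0.0774745 ≈ 0.1230.

0.1230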